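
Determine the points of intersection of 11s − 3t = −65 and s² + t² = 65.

(−7, −4) and (−4, 7)

Substitute t = (65 + 11s)/3:
130s² + 1430s + 3640 = 0  ⟹  s² + 11s + 28 = 0
s = −4 or s = −7, giving (−4, 7) and (−7, −4).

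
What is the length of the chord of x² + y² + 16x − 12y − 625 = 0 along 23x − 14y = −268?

Express y = (268 + 23x)/14 and substitute into the circle:
725x² + 11600x − 95700 = 0  ⟹  x² + 16x − 132 = 0
x = 6 or x = −22, giving (6, 29) and (−22, −17).
|(6, 29) − (−22, −17)| = √((28)² + (46)²) = 10√29.

10√29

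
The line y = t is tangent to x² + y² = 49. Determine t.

For a tangent, require d(centre, line) = r = 7.
|0·0 + 1·0 − t| / √1 = 7
|t| = 7, so t = 7 or t = −7.

t = −7 or t = 7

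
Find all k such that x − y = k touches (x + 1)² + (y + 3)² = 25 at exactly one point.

k = 2 ± 5√2

Tangency holds when the distance from the centre (−1, −3) to the line equals the radius 5:
|1·(−1) − 1·(−3) − k| / √2 = 5
|k − (2)| = 5√2.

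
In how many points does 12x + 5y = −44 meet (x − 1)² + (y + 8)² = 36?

Substituting the line into the circle gives 169x² + 46x − 859 = 0.
Discriminant = (46)² − 4·169·(−859) = 582800 > 0.
Two real roots: the line is a secant.

2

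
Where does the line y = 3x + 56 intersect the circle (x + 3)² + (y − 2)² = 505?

(−22, −10) and (−11, 23)

Substitute y = 3x + 56:
10x² + 330x + 2420 = 0  ⟹  x² + 33x + 242 = 0
x = −11 or x = −22, giving (−11, 23) and (−22, −10).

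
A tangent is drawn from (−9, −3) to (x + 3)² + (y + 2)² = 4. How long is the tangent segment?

√33

Centre (−3, −2), r² = 4. |PO|² = (−6)² + (−1)² = 37.
The tangent meets the radius at right angles, so tangent² = |PO|² − r² = 37 − 4 = 33.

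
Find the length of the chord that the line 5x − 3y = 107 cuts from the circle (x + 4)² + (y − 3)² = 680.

Express y = (−107 + 5x)/3 and substitute into the circle:
34x² − 1088x + 7480 = 0  ⟹  x² − 32x + 220 = 0
x = 22 or x = 10, giving (22, 1) and (10, −19).
|(22, 1) − (10, −19)| = √((12)² + (20)²) = 4√34.

4√34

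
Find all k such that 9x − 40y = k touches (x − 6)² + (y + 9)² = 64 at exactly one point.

k = 86 or k = 742

Tangency holds when the distance from the centre (6, −9) to the line equals the radius 8:
|9·6 − 40·(−9) − k| / √1681 = 8
|k − (414)| = 8·41, so k = 742 or k = 86.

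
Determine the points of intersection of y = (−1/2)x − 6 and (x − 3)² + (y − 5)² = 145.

From the line, y = (−12 − x)/2. Substituting:
5x² + 20x − 60 = 0  ⟹  x² + 4x − 12 = 0
x = 2 or x = −6, giving (2, −7) and (−6, −3).

(−6, −3) and (2, −7)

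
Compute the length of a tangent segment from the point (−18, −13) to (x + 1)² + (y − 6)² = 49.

Centre (−1, 6), r² = 49. |PO|² = (−17)² + (−19)² = 650.
By the tangent–radius right angle, tangent length = √(|PO|² − r²) = √601.

√601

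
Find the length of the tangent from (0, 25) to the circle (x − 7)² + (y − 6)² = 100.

√310

With centre O = (7, 6), |OP|² = 410 and r² = 100.
By the tangent–radius right angle, tangent length = √(|PO|² − r²) = √310.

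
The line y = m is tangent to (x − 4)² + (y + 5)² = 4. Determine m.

m = −7 or m = −3

The line touches the circle iff its distance from (4, −5) is 2:
|0·4 + 1·(−5) − m| / √1 = 2
|m − (−5)| = 2, so m = −3 or m = −7.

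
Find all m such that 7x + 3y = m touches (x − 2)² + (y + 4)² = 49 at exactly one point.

m = 2 ± 7√58

Tangency holds when the distance from the centre (2, −4) to the line equals the radius 7:
|7·2 + 3·(−4) − m| / √58 = 7
|m − (2)| = 7√58.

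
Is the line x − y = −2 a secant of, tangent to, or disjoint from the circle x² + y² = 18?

secant

Centre (0, 0), r² = 18. Distance² from centre to line = (2)²/2 = 2.
Since d² < r², the line cuts the circle twice.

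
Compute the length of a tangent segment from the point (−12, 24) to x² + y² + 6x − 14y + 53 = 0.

With centre O = (−3, 7), |OP|² = 370 and r² = 5.
The tangent meets the radius at right angles, so tangent² = |PO|² − r² = 370 − 5 = 365.

√365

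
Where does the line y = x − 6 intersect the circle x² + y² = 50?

(−1, −7) and (7, 1)

Substitute y = x − 6:
2x² − 12x − 14 = 0  ⟹  x² − 6x − 7 = 0
x = 7 or x = −1, giving (7, 1) and (−1, −7).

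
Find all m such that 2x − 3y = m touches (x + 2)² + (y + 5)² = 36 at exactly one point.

m = 11 ± 6√13

For a tangent, require d(centre, line) = r = 6.
|2·(−2) − 3·(−5) − m| / √13 = 6
|m − (11)| = 6√13.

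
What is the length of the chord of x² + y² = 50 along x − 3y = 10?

The distance from (0, 0) to the line is 10/√10, and r² = 50.
Chord = 2√(r² − d²) = 2·√(40) = 4√10.

4√10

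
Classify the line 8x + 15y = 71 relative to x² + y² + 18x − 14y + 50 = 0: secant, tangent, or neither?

d² = (8·(−9) + 15·7 − (71))²/289 = 1444/289; r² = 80.
Since d² < r², the line cuts the circle twice.

secant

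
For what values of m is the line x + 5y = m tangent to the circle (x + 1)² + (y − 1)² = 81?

m = 4 ± 9√26

For a tangent, require d(centre, line) = r = 9.
|1·(−1) + 5·1 − m| / √26 = 9
|m − (4)| = 9√26.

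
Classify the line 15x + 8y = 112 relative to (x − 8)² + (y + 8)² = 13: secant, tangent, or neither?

secant

Substituting the line into the circle gives 289x² − 6304x + 34240 = 0.
Δ = 39740416 − 39581440 = 158976.
Two real roots: the line is a secant.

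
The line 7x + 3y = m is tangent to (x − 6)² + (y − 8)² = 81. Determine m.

The line touches the circle iff its distance from (6, 8) is 9:
|7·6 + 3·8 − m| / √58 = 9
|m − (66)| = 9√58.

m = 66 ± 9√58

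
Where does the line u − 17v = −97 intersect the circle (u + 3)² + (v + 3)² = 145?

(−12, 5) and (5, 6)

Express v = (97 + u)/17 and substitute into the circle:
290u² + 2030u − 17400 = 0  ⟹  u² + 7u − 60 = 0
u = 5 or u = −12, giving (5, 6) and (−12, 5).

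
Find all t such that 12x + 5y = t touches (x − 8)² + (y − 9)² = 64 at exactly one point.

t = 37 or t = 245

The line touches the circle iff its distance from (8, 9) is 8:
|12·8 + 5·9 − t| / √169 = 8
|t − (141)| = 8·13, so t = 245 or t = 37.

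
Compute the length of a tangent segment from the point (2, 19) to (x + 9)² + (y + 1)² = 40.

The centre is (−9, −1) and r = 2√10. The square of the distance from P to the centre is 121 + 400 = 521.
By the tangent–radius right angle, tangent length = √(|PO|² − r²) = √481.

√481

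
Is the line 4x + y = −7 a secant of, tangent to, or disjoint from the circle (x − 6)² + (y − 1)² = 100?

secant

d² = (4·6 + 1·1 − (−7))²/17 = 1024/17; r² = 100.
Since d² < r², the line cuts the circle twice.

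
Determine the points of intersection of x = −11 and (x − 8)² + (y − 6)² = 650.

The line gives x = −11. Substituting into the circle:
y² − 12y − 253 = 0
y = 23 or y = −11, giving (−11, 23) and (−11, −11).

(−11, −11) and (−11, 23)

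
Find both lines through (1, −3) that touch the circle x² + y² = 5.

x + 2y = −5 and 2x − y = 5

Write the tangent as mx − y + (−3 − m·(1)) = 0 and set its distance from the centre to √5:
(−1m − (3))² = 5(m² + 1)
2m² − 3m − 2 = 0, so m = −1/2 or m = 2.
With m = −1/2: x + 2y = −5. With m = 2: 2x − y = 5.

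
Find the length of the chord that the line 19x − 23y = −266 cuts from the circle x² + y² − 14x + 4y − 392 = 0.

Substitute y = (266 + 19x)/23:
890x² + 4450x − 112140 = 0  ⟹  x² + 5x − 126 = 0
x = 9 or x = −14, giving (9, 19) and (−14, 0).
|(9, 19) − (−14, 0)| = √((23)² + (19)²) = √890.

√890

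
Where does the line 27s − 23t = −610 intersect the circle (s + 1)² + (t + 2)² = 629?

From the line, t = (610 + 27s)/23. Substituting:
1258s² + 36482s + 98124 = 0  ⟹  s² + 29s + 78 = 0
s = −3 or s = −26, giving (−3, 23) and (−26, −4).

(−26, −4) and (−3, 23)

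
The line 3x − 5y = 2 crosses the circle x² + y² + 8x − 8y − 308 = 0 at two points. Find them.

Substitute y = (−2 + 3x)/5:
34x² + 68x − 7616 = 0  ⟹  x² + 2x − 224 = 0
x = 14 or x = −16, giving (14, 8) and (−16, −10).

(−16, −10) and (14, 8)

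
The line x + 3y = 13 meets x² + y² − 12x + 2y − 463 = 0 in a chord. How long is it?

From the line, y = (13 − x)/3. Substituting:
10x² − 140x − 3920 = 0  ⟹  x² − 14x − 392 = 0
x = 28 or x = −14, giving (28, −5) and (−14, 9).
Chord length = distance between (28, −5) and (−14, 9) = √1960 = 14√10.

14√10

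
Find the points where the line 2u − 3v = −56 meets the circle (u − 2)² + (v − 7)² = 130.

Substitute v = (56 + 2u)/3:
13u² + 104u + 91 = 0  ⟹  u² + 8u + 7 = 0
u = −1 or u = −7, giving (−1, 18) and (−7, 14).

(−7, 14) and (−1, 18)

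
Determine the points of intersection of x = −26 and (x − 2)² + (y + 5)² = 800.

(−26, −9) and (−26, −1)

The line gives x = −26. Substituting into the circle:
y² + 10y + 9 = 0
y = −1 or y = −9, giving (−26, −1) and (−26, −9).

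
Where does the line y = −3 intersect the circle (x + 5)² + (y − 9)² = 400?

(−21, −3) and (11, −3)

Substitute y = −3:
x² + 10x − 231 = 0
x = 11 or x = −21, giving (11, −3) and (−21, −3).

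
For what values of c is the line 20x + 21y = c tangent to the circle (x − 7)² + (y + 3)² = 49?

c = −126 or c = 280

Tangency holds when the distance from the centre (7, −3) to the line equals the radius 7:
|20·7 + 21·(−3) − c| / √841 = 7
|c − (77)| = 7·29, so c = 280 or c = −126.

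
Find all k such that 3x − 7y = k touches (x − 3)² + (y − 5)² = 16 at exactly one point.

k = −26 ± 4√58

For a tangent, require d(centre, line) = r = 4.
|3·3 − 7·5 − k| / √58 = 4
|k − (−26)| = 4√58.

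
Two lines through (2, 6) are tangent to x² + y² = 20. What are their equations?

x − 2y = −10 and 2x + y = 10

Write the tangent as mx − y + (6 − m·(2)) = 0 and set its distance from the centre to 2√5:
[m·(−2) − (−6)]² = 20(m² + 1)
2m² + 3m − 2 = 0, so m = 1/2 or m = −2.
With m = 1/2: x − 2y = −10. With m = −2: 2x + y = 10.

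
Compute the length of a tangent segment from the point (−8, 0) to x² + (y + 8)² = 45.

Centre (0, −8), r² = 45. |PO|² = (−8)² + (8)² = 128.
By the tangent–radius right angle, tangent length = √(|PO|² − r²) = √83.

√83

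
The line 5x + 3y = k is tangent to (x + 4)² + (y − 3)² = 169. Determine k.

The line touches the circle iff its distance from (−4, 3) is 13:
|5·(−4) + 3·3 − k| / √34 = 13
|k − (−11)| = 13√34.

k = −11 ± 13√34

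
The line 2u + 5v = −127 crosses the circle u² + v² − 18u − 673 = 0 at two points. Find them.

(−6, −23) and (4, −27)

Substitute v = (−127 − 2u)/5:
29u² + 58u − 696 = 0  ⟹  u² + 2u − 24 = 0
u = 4 or u = −6, giving (4, −27) and (−6, −23).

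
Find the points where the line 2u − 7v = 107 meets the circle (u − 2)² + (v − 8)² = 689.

(−6, −17) and (22, −9)

Substitute v = (−107 + 2u)/7:
53u² − 848u − 6996 = 0  ⟹  u² − 16u − 132 = 0
u = 22 or u = −6, giving (22, −9) and (−6, −17).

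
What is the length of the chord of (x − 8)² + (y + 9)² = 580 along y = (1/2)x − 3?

20√5

The distance from (8, −9) to the line is 20/√5, and r² = 580.
Chord = 2√(r² − d²) = 2·√(500) = 20√5.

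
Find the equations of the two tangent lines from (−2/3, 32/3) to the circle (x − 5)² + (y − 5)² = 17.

Write the tangent as mx − y + (32/3 − m·(−2/3)) = 0 and set its distance from the centre to √17:
[m·(17/3) − (−17/3)]² = 17(m² + 1)
4m² + 17m + 4 = 0, so m = −4 or m = −1/4.
With m = −4: 4x + y = 8. With m = −1/4: x + 4y = 42.

4x + y = 8 and x + 4y = 42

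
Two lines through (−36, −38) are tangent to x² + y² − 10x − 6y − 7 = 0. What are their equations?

4x − 5y = 46 and 5x − 4y = −28

Write the tangent as mx − y + (−38 − m·(−36)) = 0 and set its distance from the centre to √41:
(41m − (41))² = 41(m² + 1)
20m² − 41m + 20 = 0, so m = 4/5 or m = 5/4.
Through (−36, −38) these give 4x − 5y = 46 and 5x − 4y = −28.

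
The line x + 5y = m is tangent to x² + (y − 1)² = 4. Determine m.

The line touches the circle iff its distance from (0, 1) is 2:
|1·0 + 5·1 − m| / √26 = 2
|m − (5)| = 2√26.

m = 5 ± 2√26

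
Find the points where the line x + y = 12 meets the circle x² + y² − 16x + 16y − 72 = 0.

(6, 6) and (22, −10)

Express y = −x + 12 and substitute into the circle:
2x² − 56x + 264 = 0  ⟹  x² − 28x + 132 = 0
x = 22 or x = 6, giving (22, −10) and (6, 6).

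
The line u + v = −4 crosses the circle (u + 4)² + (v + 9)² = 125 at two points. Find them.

Substitute v = −u − 4:
2u² − 2u − 84 = 0  ⟹  u² − u − 42 = 0
u = 7 or u = −6, giving (7, −11) and (−6, 2).

(−6, 2) and (7, −11)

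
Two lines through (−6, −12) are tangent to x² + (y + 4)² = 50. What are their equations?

Write the tangent as mx − y + (−12 − m·(−6)) = 0 and set its distance from the centre to 5√2:
[m·(6) − (8)]² = 50(m² + 1)
7m² + 48m − 7 = 0, so m = −7 or m = 1/7.
With m = −7: 7x + y = −54. With m = 1/7: x − 7y = 78.

7x + y = −54 and x − 7y = 78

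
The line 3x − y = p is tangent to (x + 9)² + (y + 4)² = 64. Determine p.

p = −23 ± 8√10

For a tangent, require d(centre, line) = r = 8.
|3·(−9) − 1·(−4) − p| / √10 = 8
|p − (−23)| = 8√10.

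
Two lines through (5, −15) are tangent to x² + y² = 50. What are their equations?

x + y = −10 and 7x − y = 50

Let a tangent through (5, −15) have slope m. Its distance from (0, 0) must equal 5√2:
[m·(−5) − (15)]² = 50(m² + 1)
m² − 6m − 7 = 0, so m = −1 or m = 7.
Through (5, −15) these give x + y = −10 and 7x − y = 50.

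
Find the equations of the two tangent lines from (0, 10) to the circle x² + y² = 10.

A line y − (10) = m(x − (0)) is tangent when its distance from (0, 0) is √10:
[m·(0) − (−10)]² = 10(m² + 1)
m² − 9 = 0, so m = 3 or m = −3.
Through (0, 10) these give 3x − y = −10 and 3x + y = 10.

3x − y = −10 and 3x + y = 10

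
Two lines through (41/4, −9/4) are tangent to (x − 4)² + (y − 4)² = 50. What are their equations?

Let a tangent through (41/4, −9/4) have slope m. Its distance from (4, 4) must equal 5√2:
[m·(−25/4) − (25/4)]² = 50(m² + 1)
7m² − 50m + 7 = 0, so m = 1/7 or m = 7.
With m = 1/7: x − 7y = 26. With m = 7: 7x − y = 74.

x − 7y = 26 and 7x − y = 74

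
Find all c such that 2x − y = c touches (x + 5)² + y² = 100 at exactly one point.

c = −10 ± 10√5

For a tangent, require d(centre, line) = r = 10.
|2·(−5) − 1·0 − c| / √5 = 10
|c − (−10)| = 10√5.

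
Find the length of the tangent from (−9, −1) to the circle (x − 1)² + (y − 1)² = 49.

With centre O = (1, 1), |OP|² = 104 and r² = 49.
By the tangent–radius right angle, tangent length = √(|PO|² − r²) = √55.

√55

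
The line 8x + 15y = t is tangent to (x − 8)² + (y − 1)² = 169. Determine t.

The line touches the circle iff its distance from (8, 1) is 13:
|8·8 + 15·1 − t| / √289 = 13
|t − (79)| = 13·17, so t = 300 or t = −142.

t = −142 or t = 300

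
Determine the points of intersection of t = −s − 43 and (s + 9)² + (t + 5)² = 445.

(−27, −16) and (−20, −23)

Express t = −s − 43 and substitute into the circle:
2s² + 94s + 1080 = 0  ⟹  s² + 47s + 540 = 0
s = −20 or s = −27, giving (−20, −23) and (−27, −16).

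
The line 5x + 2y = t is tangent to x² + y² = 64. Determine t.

t = ±8√29

For a tangent, require d(centre, line) = r = 8.
|5·0 + 2·0 − t| / √29 = 8
|t| = 8√29.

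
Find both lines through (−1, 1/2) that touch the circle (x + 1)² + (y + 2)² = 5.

Let a tangent through (−1, 1/2) have slope m. Its distance from (−1, −2) must equal √5:
(0m − (−5/2))² = 5(m² + 1)
4m² − 1 = 0, so m = 1/2 or m = −1/2.
Through (−1, 1/2) these give x − 2y = −2 and x + 2y = 0.

x − 2y = −2 and x + 2y = 0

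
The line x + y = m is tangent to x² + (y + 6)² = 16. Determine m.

m = −6 ± 4√2

The line touches the circle iff its distance from (0, −6) is 4:
|1·0 + 1·(−6) − m| / √2 = 4
|m − (−6)| = 4√2.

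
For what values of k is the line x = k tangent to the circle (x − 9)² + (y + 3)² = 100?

k = −1 or k = 19

The line touches the circle iff its distance from (9, −3) is 10:
|1·9 + 0·(−3) − k| / √1 = 10
|k − (9)| = 10, so k = 19 or k = −1.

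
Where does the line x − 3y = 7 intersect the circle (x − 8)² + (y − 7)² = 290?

(−5, −4) and (25, 6)

Express y = (−7 + x)/3 and substitute into the circle:
10x² − 200x − 1250 = 0  ⟹  x² − 20x − 125 = 0
x = 25 or x = −5, giving (25, 6) and (−5, −4).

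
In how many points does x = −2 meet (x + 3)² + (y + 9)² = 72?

2

Substituting the line into the circle gives y² + 18y + 10 = 0.
Δ = 324 − 40 = 284.
Two real roots: the line is a secant.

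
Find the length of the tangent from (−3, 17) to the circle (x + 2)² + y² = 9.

√281

Centre (−2, 0), r² = 9. |PO|² = (−1)² + (17)² = 290.
By the tangent–radius right angle, tangent length = √(|PO|² − r²) = √281.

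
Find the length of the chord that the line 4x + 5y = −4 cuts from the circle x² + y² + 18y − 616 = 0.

Substitute y = (−4 − 4x)/5:
41x² − 328x − 15744 = 0  ⟹  x² − 8x − 384 = 0
x = 24 or x = −16, giving (24, −20) and (−16, 12).
Chord length = distance between (24, −20) and (−16, 12) = √2624 = 8√41.

8√41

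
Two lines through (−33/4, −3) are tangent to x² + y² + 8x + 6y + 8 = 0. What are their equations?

4x + y = −36 and 4x − y = −30

Write the tangent as mx − y + (−3 − m·(−33/4)) = 0 and set its distance from the centre to √17:
[m·(17/4) − (0)]² = 17(m² + 1)
m² − 16 = 0, so m = −4 or m = 4.
Through (−33/4, −3) these give 4x + y = −36 and 4x − y = −30.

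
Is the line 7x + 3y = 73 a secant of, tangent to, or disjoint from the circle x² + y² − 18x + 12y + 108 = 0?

d² = (7·9 + 3·(−6) − (73))²/58 = 392/29; r² = 9.
Since d² > r², the line lies outside the circle.

disjoint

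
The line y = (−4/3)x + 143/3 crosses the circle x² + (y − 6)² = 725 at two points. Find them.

From the line, y = (143 − 4x)/3. Substituting:
25x² − 1000x + 9100 = 0  ⟹  x² − 40x + 364 = 0
x = 26 or x = 14, giving (26, 13) and (14, 29).

(14, 29) and (26, 13)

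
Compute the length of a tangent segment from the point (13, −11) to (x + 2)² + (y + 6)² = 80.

The centre is (−2, −6) and r = 4√5. The square of the distance from P to the centre is 225 + 25 = 250.
By the tangent–radius right angle, tangent length = √(|PO|² − r²) = √170.

√170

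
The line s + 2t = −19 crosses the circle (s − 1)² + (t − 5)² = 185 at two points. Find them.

(−7, −6) and (−3, −8)

From the line, t = (−19 − s)/2. Substituting:
5s² + 50s + 105 = 0  ⟹  s² + 10s + 21 = 0
s = −3 or s = −7, giving (−3, −8) and (−7, −6).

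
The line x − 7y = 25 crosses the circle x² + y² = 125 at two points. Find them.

Express y = (−25 + x)/7 and substitute into the circle:
50x² − 50x − 5500 = 0  ⟹  x² − x − 110 = 0
x = 11 or x = −10, giving (11, −2) and (−10, −5).

(−10, −5) and (11, −2)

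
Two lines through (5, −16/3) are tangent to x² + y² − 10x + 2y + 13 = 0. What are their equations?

Let a tangent through (5, −16/3) have slope m. Its distance from (5, −1) must equal √13:
(0m − (13/3))² = 13(m² + 1)
9m² − 4 = 0, so m = 2/3 or m = −2/3.
Through (5, −16/3) these give 2x − 3y = 26 and 2x + 3y = −6.

2x − 3y = 26 and 2x + 3y = −6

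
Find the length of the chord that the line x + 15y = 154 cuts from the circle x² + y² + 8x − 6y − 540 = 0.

3√226

From the line, y = (154 − x)/15. Substituting:
226x² + 1582x − 111644 = 0  ⟹  x² + 7x − 494 = 0
x = 19 or x = −26, giving (19, 9) and (−26, 12).
|(19, 9) − (−26, 12)| = √((45)² + (−3)²) = 3√226.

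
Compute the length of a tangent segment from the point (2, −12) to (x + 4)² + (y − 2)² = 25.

3√23

The centre is (−4, 2) and r = 5. The square of the distance from P to the centre is 36 + 196 = 232.
Power of the point: PT² = |PO|² − r² = 207, so PT = 3√23.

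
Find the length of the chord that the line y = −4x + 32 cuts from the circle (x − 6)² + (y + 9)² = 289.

8√17

Express y = −4x + 32 and substitute into the circle:
17x² − 340x + 1428 = 0  ⟹  x² − 20x + 84 = 0
x = 14 or x = 6, giving (14, −24) and (6, 8).
Chord length = distance between (14, −24) and (6, 8) = √1088 = 8√17.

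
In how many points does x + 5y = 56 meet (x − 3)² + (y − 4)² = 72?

2

d² = (1·3 + 5·4 − (56))²/26 = 1089/26; r² = 72.
Since d² < r², the line cuts the circle twice.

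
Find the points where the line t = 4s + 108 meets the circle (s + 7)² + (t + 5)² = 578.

(−30, −12) and (−24, 12)

From the line, t = 4s + 108. Substituting:
17s² + 918s + 12240 = 0  ⟹  s² + 54s + 720 = 0
s = −24 or s = −30, giving (−24, 12) and (−30, −12).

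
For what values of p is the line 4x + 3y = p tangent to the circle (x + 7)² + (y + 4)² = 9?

p = −55 or p = −25

Tangency holds when the distance from the centre (−7, −4) to the line equals the radius 3:
|4·(−7) + 3·(−4) − p| / √25 = 3
|p − (−40)| = 3·5, so p = −25 or p = −55.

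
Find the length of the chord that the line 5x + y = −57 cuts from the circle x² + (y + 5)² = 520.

8√26

Centre (0, −5), r² = 520. Perpendicular distance d from centre to line = |52| / √26 = 52/√26.
Half the chord is √(r² − d²) = √(416), so the full chord is 8√26.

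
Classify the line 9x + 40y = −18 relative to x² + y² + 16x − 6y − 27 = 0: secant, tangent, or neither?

Substituting the line into the circle gives 1681x² + 28084x − 38556 = 0.
Discriminant = (28084)² − 4·1681·(−38556) = 1047961600 > 0.
Two real roots: the line is a secant.

secant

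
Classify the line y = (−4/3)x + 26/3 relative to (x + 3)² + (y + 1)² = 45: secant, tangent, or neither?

Substituting the line into the circle gives 25x² − 178x + 517 = 0.
Δ = 31684 − 51700 = −20016.
No real roots: the line does not meet the circle.

neither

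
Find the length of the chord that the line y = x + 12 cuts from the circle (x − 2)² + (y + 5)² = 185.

3√2

The distance from (2, −5) to the line is 19/√2, and r² = 185.
Chord = 2√(r² − d²) = 2·√(9/2) = 3√2.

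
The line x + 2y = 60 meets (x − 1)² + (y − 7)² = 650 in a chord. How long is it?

Substitute y = (60 − x)/2:
5x² − 100x − 480 = 0  ⟹  x² − 20x − 96 = 0
x = 24 or x = −4, giving (24, 18) and (−4, 32).
Chord length = distance between (24, 18) and (−4, 32) = √980 = 14√5.

14√5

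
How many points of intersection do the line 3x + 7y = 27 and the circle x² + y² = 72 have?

Substituting the line into the circle gives 58x² − 162x − 2799 = 0.
Discriminant = (−162)² − 4·58·(−2799) = 675612 > 0.
Two real roots: the line is a secant.

2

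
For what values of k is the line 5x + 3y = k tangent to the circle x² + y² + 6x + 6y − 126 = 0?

Tangency holds when the distance from the centre (−3, −3) to the line equals the radius 12:
|5·(−3) + 3·(−3) − k| / √34 = 12
|k − (−24)| = 12√34.

k = −24 ± 12√34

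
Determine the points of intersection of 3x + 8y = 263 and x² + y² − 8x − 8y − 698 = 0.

(5, 31) and (21, 25)

From the line, y = (263 − 3x)/8. Substituting:
73x² − 1898x + 7665 = 0  ⟹  x² − 26x + 105 = 0
x = 21 or x = 5, giving (21, 25) and (5, 31).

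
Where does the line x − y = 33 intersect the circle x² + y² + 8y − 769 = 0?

Express y = x − 33 and substitute into the circle:
2x² − 58x + 56 = 0  ⟹  x² − 29x + 28 = 0
x = 28 or x = 1, giving (28, −5) and (1, −32).

(1, −32) and (28, −5)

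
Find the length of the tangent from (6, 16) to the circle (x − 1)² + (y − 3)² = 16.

Centre (1, 3), r² = 16. |PO|² = (5)² + (13)² = 194.
Power of the point: PT² = |PO|² − r² = 178, so PT = √178.

√178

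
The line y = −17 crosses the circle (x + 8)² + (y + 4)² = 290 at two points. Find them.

Express y = −17 and substitute into the circle:
x² + 16x − 57 = 0
x = 3 or x = −19, giving (3, −17) and (−19, −17).

(−19, −17) and (3, −17)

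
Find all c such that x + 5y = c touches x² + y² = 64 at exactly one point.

For a tangent, require d(centre, line) = r = 8.
|1·0 + 5·0 − c| / √26 = 8
|c| = 8√26.

c = ±8√26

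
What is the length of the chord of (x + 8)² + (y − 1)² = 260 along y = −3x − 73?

2√10

From the line, y = −3x − 73. Substituting:
10x² + 460x + 5280 = 0  ⟹  x² + 46x + 528 = 0
x = −22 or x = −24, giving (−22, −7) and (−24, −1).
|(−22, −7) − (−24, −1)| = √((2)² + (−6)²) = 2√10.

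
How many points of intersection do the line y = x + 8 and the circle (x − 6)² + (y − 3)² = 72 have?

2

d² = (1·6 − 1·3 − (−8))²/2 = 121/2; r² = 72.
Since d² < r², the line cuts the circle twice.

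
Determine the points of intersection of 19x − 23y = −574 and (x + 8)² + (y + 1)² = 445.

Substitute y = (574 + 19x)/23:
890x² + 31150x + 154860 = 0  ⟹  x² + 35x + 174 = 0
x = −6 or x = −29, giving (−6, 20) and (−29, 1).

(−29, 1) and (−6, 20)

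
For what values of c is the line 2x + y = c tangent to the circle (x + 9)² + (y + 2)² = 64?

For a tangent, require d(centre, line) = r = 8.
|2·(−9) + 1·(−2) − c| / √5 = 8
|c − (−20)| = 8√5.

c = −20 ± 8√5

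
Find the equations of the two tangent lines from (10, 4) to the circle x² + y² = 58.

7x − 3y = 58 and 3x + 7y = 58

Let a tangent through (10, 4) have slope m. Its distance from (0, 0) must equal √58:
[m·(−10) − (−4)]² = 58(m² + 1)
21m² − 40m − 21 = 0, so m = 7/3 or m = −3/7.
With m = 7/3: 7x − 3y = 58. With m = −3/7: 3x + 7y = 58.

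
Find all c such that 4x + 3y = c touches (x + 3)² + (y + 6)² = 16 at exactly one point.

Tangency holds when the distance from the centre (−3, −6) to the line equals the radius 4:
|4·(−3) + 3·(−6) − c| / √25 = 4
|c − (−30)| = 4·5, so c = −10 or c = −50.

c = −50 or c = −10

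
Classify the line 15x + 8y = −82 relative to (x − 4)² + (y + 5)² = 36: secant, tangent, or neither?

Substituting the line into the circle gives 289x² + 748x + 484 = 0.
Δ = 559504 − 559504 = 0.
A repeated root: the line is tangent.

tangent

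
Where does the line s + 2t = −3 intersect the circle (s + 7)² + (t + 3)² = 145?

Substitute t = (−3 − s)/2:
5s² + 50s − 375 = 0  ⟹  s² + 10s − 75 = 0
s = 5 or s = −15, giving (5, −4) and (−15, 6).

(−15, 6) and (5, −4)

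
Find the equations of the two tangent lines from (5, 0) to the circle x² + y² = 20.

2x + y = 10 and 2x − y = 10

Write the tangent as mx − y + (0 − m·(5)) = 0 and set its distance from the centre to 2√5:
[m·(−5) − (0)]² = 20(m² + 1)
m² − 4 = 0, so m = −2 or m = 2.
Through (5, 0) these give 2x + y = 10 and 2x − y = 10.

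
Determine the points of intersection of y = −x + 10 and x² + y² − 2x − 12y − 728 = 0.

(−17, 27) and (22, −12)

Express y = −x + 10 and substitute into the circle:
2x² − 10x − 748 = 0  ⟹  x² − 5x − 374 = 0
x = 22 or x = −17, giving (22, −12) and (−17, 27).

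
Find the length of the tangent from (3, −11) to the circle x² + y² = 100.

With centre O = (0, 0), |OP|² = 130 and r² = 100.
Power of the point: PT² = |PO|² − r² = 30, so PT = √30.

√30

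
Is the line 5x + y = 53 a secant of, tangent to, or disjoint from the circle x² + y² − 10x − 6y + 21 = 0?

disjoint

Centre (5, 3), r² = 13. Distance² from centre to line = (−25)²/26 = 625/26.
Since d² > r², the line lies outside the circle.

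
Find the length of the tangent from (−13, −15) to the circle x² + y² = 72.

√322

With centre O = (0, 0), |OP|² = 394 and r² = 72.
Power of the point: PT² = |PO|² − r² = 322, so PT = √322.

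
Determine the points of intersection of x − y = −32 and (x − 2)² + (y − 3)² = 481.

Substitute y = x + 32:
2x² + 54x + 364 = 0  ⟹  x² + 27x + 182 = 0
x = −13 or x = −14, giving (−13, 19) and (−14, 18).

(−14, 18) and (−13, 19)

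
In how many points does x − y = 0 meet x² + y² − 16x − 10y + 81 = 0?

2

Centre (8, 5), r² = 8. Distance² from centre to line = (3)²/2 = 9/2.
Since d² < r², the line cuts the circle twice.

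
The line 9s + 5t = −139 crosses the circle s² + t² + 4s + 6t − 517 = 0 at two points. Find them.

From the line, t = (−139 − 9s)/5. Substituting:
106s² + 2332s + 2226 = 0  ⟹  s² + 22s + 21 = 0
s = −1 or s = −21, giving (−1, −26) and (−21, 10).

(−21, 10) and (−1, −26)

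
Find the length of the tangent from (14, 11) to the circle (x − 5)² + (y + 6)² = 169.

Centre (5, −6), r² = 169. |PO|² = (9)² + (17)² = 370.
Power of the point: PT² = |PO|² − r² = 201, so PT = √201.

√201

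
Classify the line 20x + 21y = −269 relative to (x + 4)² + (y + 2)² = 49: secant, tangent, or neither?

secant

Substituting the line into the circle gives 841x² + 12608x + 36976 = 0.
Δ = 158961664 − 124387264 = 34574400.
Two real roots: the line is a secant.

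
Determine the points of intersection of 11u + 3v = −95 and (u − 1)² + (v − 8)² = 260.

Substitute v = (−95 − 11u)/3:
130u² + 2600u + 11830 = 0  ⟹  u² + 20u + 91 = 0
u = −7 or u = −13, giving (−7, −6) and (−13, 16).

(−13, 16) and (−7, −6)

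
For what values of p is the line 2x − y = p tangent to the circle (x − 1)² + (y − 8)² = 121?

For a tangent, require d(centre, line) = r = 11.
|2·1 − 1·8 − p| / √5 = 11
|p − (−6)| = 11√5.

p = −6 ± 11√5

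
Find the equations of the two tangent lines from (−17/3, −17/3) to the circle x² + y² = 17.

x − 4y = 17 and 4x − y = −17

A line y − (−17/3) = m(x − (−17/3)) is tangent when its distance from (0, 0) is √17:
(17/3m − (17/3))² = 17(m² + 1)
4m² − 17m + 4 = 0, so m = 1/4 or m = 4.
With m = 1/4: x − 4y = 17. With m = 4: 4x − y = −17.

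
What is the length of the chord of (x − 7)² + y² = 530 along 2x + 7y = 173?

Substitute y = (173 − 2x)/7:
53x² − 1378x + 6360 = 0  ⟹  x² − 26x + 120 = 0
x = 20 or x = 6, giving (20, 19) and (6, 23).
|(20, 19) − (6, 23)| = √((14)² + (−4)²) = 2√53.

2√53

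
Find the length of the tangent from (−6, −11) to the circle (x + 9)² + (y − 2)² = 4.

√174

The centre is (−9, 2) and r = 2. The square of the distance from P to the centre is 9 + 169 = 178.
The tangent meets the radius at right angles, so tangent² = |PO|² − r² = 178 − 4 = 174.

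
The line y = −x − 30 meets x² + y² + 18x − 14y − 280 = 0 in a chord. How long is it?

Centre (−9, 7), r² = 410. Perpendicular distance d from centre to line = |28| / √2 = 28/√2.
Half the chord is √(r² − d²) = √(18), so the full chord is 6√2.

6√2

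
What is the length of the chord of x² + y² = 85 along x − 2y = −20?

2√5

Centre (0, 0), r² = 85. Perpendicular distance d from centre to line = |20| / √5 = 20/√5.
Chord = 2√(r² − d²) = 2·√(5) = 2√5.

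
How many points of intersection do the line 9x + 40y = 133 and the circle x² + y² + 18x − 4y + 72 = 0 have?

Substituting the line into the circle gives 1681x² + 27846x + 111609 = 0.
Discriminant = (27846)² − 4·1681·(111609) = 24940800 > 0.
Two real roots: the line is a secant.

2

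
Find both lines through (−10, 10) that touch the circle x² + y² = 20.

x + 2y = 10 and 2x + y = −10

A line y − (10) = m(x − (−10)) is tangent when its distance from (0, 0) is 2√5:
[m·(10) − (−10)]² = 20(m² + 1)
2m² + 5m + 2 = 0, so m = −1/2 or m = −2.
With m = −1/2: x + 2y = 10. With m = −2: 2x + y = −10.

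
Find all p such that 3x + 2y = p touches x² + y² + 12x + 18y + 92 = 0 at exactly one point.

The line touches the circle iff its distance from (−6, −9) is 5:
|3·(−6) + 2·(−9) − p| / √13 = 5
|p − (−36)| = 5√13.

p = −36 ± 5√13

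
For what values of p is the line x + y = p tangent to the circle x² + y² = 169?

Tangency holds when the distance from the centre (0, 0) to the line equals the radius 13:
|1·0 + 1·0 − p| / √2 = 13
|p| = 13√2.

p = ±13√2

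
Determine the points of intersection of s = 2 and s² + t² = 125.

The line gives s = 2. Substituting into the circle:
t² − 121 = 0
t = 11 or t = −11, giving (2, 11) and (2, −11).

(2, −11) and (2, 11)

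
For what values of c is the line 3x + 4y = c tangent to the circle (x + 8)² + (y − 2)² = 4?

c = −26 or c = −6

For a tangent, require d(centre, line) = r = 2.
|3·(−8) + 4·2 − c| / √25 = 2
|c − (−16)| = 2·5, so c = −6 or c = −26.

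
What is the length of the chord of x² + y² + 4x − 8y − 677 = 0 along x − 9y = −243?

3√82

Substitute y = (243 + x)/9:
82x² + 738x − 13284 = 0  ⟹  x² + 9x − 162 = 0
x = 9 or x = −18, giving (9, 28) and (−18, 25).
Chord length = distance between (9, 28) and (−18, 25) = √738 = 3√82.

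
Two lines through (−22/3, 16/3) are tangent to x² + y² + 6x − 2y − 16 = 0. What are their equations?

Write the tangent as mx − y + (16/3 − m·(−22/3)) = 0 and set its distance from the centre to √26:
[m·(13/3) − (−13/3)]² = 26(m² + 1)
5m² − 26m + 5 = 0, so m = 5 or m = 1/5.
With m = 5: 5x − y = −42. With m = 1/5: x − 5y = −34.

5x − y = −42 and x − 5y = −34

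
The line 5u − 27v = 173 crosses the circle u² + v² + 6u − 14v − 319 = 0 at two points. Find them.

Express v = (−173 + 5u)/27 and substitute into the circle:
754u² + 754u − 137228 = 0  ⟹  u² + u − 182 = 0
u = 13 or u = −14, giving (13, −4) and (−14, −9).

(−14, −9) and (13, −4)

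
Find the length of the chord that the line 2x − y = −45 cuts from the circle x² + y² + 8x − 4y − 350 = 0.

10√5

Express y = 2x + 45 and substitute into the circle:
5x² + 180x + 1495 = 0  ⟹  x² + 36x + 299 = 0
x = −13 or x = −23, giving (−13, 19) and (−23, −1).
Chord length = distance between (−13, 19) and (−23, −1) = √500 = 10√5.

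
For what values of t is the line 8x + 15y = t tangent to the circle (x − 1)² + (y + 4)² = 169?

For a tangent, require d(centre, line) = r = 13.
|8·1 + 15·(−4) − t| / √289 = 13
|t − (−52)| = 13·17, so t = 169 or t = −273.

t = −273 or t = 169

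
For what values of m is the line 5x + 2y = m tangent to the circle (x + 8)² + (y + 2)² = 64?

Tangency holds when the distance from the centre (−8, −2) to the line equals the radius 8:
|5·(−8) + 2·(−2) − m| / √29 = 8
|m − (−44)| = 8√29.

m = −44 ± 8√29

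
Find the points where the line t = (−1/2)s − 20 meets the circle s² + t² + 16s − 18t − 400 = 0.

Substitute t = (−40 − s)/2:
5s² + 180s + 1440 = 0  ⟹  s² + 36s + 288 = 0
s = −12 or s = −24, giving (−12, −14) and (−24, −8).

(−24, −8) and (−12, −14)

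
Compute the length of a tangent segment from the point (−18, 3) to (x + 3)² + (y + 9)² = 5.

2√91

The centre is (−3, −9) and r = √5. The square of the distance from P to the centre is 225 + 144 = 369.
The tangent meets the radius at right angles, so tangent² = |PO|² − r² = 369 − 5 = 364.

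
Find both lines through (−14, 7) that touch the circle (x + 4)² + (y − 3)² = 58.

Let a tangent through (−14, 7) have slope m. Its distance from (−4, 3) must equal √58:
(10m − (−4))² = 58(m² + 1)
21m² + 40m − 21 = 0, so m = −7/3 or m = 3/7.
With m = −7/3: 7x + 3y = −77. With m = 3/7: 3x − 7y = −91.

7x + 3y = −77 and 3x − 7y = −91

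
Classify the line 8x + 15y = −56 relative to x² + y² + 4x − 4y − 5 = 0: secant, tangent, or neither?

Substituting the line into the circle gives 289x² + 2276x + 5371 = 0.
Δ = 5180176 − 6208876 = −1028700.
No real roots: the line does not meet the circle.

neither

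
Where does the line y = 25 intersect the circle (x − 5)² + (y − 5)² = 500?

(−5, 25) and (15, 25)

From the line, y = 25. Substituting:
x² − 10x − 75 = 0
x = 15 or x = −5, giving (15, 25) and (−5, 25).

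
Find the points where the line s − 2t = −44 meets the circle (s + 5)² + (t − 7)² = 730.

(−32, 6) and (12, 28)

From the line, t = (44 + s)/2. Substituting:
5s² + 100s − 1920 = 0  ⟹  s² + 20s − 384 = 0
s = 12 or s = −32, giving (12, 28) and (−32, 6).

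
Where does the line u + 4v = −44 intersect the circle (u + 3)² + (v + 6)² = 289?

(−20, −6) and (12, −14)

Express v = (−44 − u)/4 and substitute into the circle:
17u² + 136u − 4080 = 0  ⟹  u² + 8u − 240 = 0
u = 12 or u = −20, giving (12, −14) and (−20, −6).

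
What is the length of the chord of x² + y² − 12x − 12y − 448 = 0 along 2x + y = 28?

20√5

Centre (6, 6), r² = 520. Perpendicular distance d from centre to line = |−10| / √5 = 10/√5.
Half the chord is √(r² − d²) = √(500), so the full chord is 20√5.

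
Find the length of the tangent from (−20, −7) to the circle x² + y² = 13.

2√109

Centre (0, 0), r² = 13. |PO|² = (−20)² + (−7)² = 449.
The tangent meets the radius at right angles, so tangent² = |PO|² − r² = 449 − 13 = 436.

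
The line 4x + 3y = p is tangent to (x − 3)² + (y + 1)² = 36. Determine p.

p = −21 or p = 39

Tangency holds when the distance from the centre (3, −1) to the line equals the radius 6:
|4·3 + 3·(−1) − p| / √25 = 6
|p − (9)| = 6·5, so p = 39 or p = −21.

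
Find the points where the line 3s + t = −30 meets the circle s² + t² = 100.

Express t = −3s − 30 and substitute into the circle:
10s² + 180s + 800 = 0  ⟹  s² + 18s + 80 = 0
s = −8 or s = −10, giving (−8, −6) and (−10, 0).

(−10, 0) and (−8, −6)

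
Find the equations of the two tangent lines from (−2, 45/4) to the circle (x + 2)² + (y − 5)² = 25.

3x + 4y = 39 and 3x − 4y = −51

Let a tangent through (−2, 45/4) have slope m. Its distance from (−2, 5) must equal 5:
[m·(0) − (−25/4)]² = 25(m² + 1)
16m² − 9 = 0, so m = −3/4 or m = 3/4.
With m = −3/4: 3x + 4y = 39. With m = 3/4: 3x − 4y = −51.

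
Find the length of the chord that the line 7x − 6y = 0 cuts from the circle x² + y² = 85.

The distance from (0, 0) to the line is 0/√85, and r² = 85.
Chord = 2√(r² − d²) = 2·√(85) = 2√85.

2√85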